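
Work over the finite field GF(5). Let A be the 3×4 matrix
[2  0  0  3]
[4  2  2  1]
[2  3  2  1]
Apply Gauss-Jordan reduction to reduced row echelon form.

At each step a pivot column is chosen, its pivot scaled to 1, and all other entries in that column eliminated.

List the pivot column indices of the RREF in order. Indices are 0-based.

pivot columns: 0, 1, 2

pivot(0,0)=2: scale R0 → (1, 0, 0, 4)
  clear (1,0): R1 −= (4)R0 → (0, 2, 2, 0)
  clear (2,0): R2 −= (2)R0 → (0, 3, 2, 3)
pivot(1,1)=2: scale R1 → (0, 1, 1, 0)
  clear (2,1): R2 −= (3)R1 → (0, 0, 4, 3)
pivot(2,2)=4: scale R2 → (0, 0, 1, 2)
  clear (1,2): R1 −= (1)R2 → (0, 1, 0, 3)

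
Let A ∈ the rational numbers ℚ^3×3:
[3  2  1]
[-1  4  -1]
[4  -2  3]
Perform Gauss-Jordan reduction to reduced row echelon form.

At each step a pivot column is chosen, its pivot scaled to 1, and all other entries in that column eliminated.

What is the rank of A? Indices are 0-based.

[1] R0 /= 3  ⇒  (1, 2/3, 1/3)
     R1 -= -1·R0  ⇒  (0, 14/3, -2/3)
     R2 -= 4·R0  ⇒  (0, -14/3, 5/3)
[2] R1 /= 14/3  ⇒  (0, 1, -1/7)
     R0 -= 2/3·R1  ⇒  (1, 0, 3/7)
     R2 -= -14/3·R1  ⇒  (0, 0, 1)
[3] R2 /= 1  ⇒  (0, 0, 1)
     R0 -= 3/7·R2  ⇒  (1, 0, 0)
     R1 -= -1/7·R2  ⇒  (0, 1, 0)

rank = 3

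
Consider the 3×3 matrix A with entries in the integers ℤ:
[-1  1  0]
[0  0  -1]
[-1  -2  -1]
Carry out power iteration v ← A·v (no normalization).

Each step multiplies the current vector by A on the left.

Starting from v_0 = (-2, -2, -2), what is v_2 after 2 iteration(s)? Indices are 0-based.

v_2 = (2, -8, -12)

v_0 = (-2, -2, -2).
v_1 = A·v_0 = (0, 2, 8).
v_2 = A·v_1 = (2, -8, -12).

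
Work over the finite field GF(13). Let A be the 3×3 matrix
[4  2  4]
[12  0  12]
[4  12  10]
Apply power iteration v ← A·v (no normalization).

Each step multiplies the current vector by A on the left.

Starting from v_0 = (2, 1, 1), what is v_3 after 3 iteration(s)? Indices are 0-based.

v_0 = (2, 1, 1).
v_1 = A·v_0 = (1, 10, 4).
v_2 = A·v_1 = (1, 8, 8).
v_3 = A·v_2 = (0, 4, 11).

v_3 = (0, 4, 11)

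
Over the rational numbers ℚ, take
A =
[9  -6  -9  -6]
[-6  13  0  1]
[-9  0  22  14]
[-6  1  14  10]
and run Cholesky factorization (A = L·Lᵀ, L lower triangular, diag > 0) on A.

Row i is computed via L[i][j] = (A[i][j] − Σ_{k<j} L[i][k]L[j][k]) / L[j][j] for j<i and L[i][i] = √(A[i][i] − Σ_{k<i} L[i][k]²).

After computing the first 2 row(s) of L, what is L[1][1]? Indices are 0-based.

Step 1: L[0][0] = √(9) = 3.
  L[1][0] = (-6) / L[0][0] = -2.
Step 2: L[1][1] = √(9) = 3.

L[1][1] = 3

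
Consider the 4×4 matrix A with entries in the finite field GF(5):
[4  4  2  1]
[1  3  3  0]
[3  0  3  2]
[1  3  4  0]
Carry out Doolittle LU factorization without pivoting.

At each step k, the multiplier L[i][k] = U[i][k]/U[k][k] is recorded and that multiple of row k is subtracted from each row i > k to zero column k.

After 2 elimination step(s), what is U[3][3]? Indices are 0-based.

Step 1: pivot at (0,0) is 4.
  row1 ← row1 − (4)·row0  ⇒  L[1][0]=4, U row1=(0, 2, 0, 1)
  row2 ← row2 − (2)·row0  ⇒  L[2][0]=2, U row2=(0, 2, 4, 0)
  row3 ← row3 − (4)·row0  ⇒  L[3][0]=4, U row3=(0, 2, 1, 1)
Step 2: pivot at (1,1) is 2.
  row2 ← row2 − (1)·row1  ⇒  L[2][1]=1, U row2=(0, 0, 4, 4)
  row3 ← row3 − (1)·row1  ⇒  L[3][1]=1, U row3=(0, 0, 1, 0)

U[3][3] = 0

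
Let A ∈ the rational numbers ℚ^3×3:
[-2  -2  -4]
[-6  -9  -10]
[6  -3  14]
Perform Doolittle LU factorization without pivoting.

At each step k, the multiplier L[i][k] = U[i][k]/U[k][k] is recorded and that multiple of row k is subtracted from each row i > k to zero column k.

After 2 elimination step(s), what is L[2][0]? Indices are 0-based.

L[2][0] = -3

[col 0] pivot -2
  R1 -= 3*R0 → (0, -3, 2)  (L[1][0] := 3)
  R2 -= -3*R0 → (0, -9, 2)  (L[2][0] := -3)
[col 1] pivot -3
  R2 -= 3*R1 → (0, 0, -4)  (L[2][1] := 3)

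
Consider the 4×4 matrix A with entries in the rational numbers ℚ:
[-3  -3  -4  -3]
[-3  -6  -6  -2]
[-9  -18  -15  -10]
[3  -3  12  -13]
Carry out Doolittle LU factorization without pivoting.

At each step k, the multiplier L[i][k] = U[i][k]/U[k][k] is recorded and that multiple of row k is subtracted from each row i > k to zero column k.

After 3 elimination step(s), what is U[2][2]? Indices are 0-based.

U[2][2] = 3

[col 0] pivot -3
  R1 -= 1*R0 → (0, -3, -2, 1)  (L[1][0] := 1)
  R2 -= 3*R0 → (0, -9, -3, -1)  (L[2][0] := 3)
  R3 -= -1*R0 → (0, -6, 8, -16)  (L[3][0] := -1)
[col 1] pivot -3
  R2 -= 3*R1 → (0, 0, 3, -4)  (L[2][1] := 3)
  R3 -= 2*R1 → (0, 0, 12, -18)  (L[3][1] := 2)
[col 2] pivot 3
  R3 -= 4*R2 → (0, 0, 0, -2)  (L[3][2] := 4)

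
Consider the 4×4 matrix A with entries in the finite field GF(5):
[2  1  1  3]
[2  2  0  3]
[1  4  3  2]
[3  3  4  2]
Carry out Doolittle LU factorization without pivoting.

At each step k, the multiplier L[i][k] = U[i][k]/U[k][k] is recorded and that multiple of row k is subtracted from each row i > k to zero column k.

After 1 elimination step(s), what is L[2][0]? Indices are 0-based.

[col 0] pivot 2
  R1 -= 1*R0 → (0, 1, 4, 0)  (L[1][0] := 1)
  R2 -= 3*R0 → (0, 1, 0, 3)  (L[2][0] := 3)
  R3 -= 4*R0 → (0, 4, 0, 0)  (L[3][0] := 4)

L[2][0] = 3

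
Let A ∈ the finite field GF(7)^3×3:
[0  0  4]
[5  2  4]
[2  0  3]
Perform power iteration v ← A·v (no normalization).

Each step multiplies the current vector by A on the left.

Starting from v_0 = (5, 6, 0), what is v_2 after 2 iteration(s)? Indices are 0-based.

v_0 = (5, 6, 0).
v_1 = A·v_0 = (0, 2, 3).
v_2 = A·v_1 = (5, 2, 2).

v_2 = (5, 2, 2)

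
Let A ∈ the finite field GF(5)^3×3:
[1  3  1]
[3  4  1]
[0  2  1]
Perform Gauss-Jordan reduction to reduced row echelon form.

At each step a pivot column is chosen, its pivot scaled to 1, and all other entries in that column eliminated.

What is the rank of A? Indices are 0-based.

pivot(0,0)=1: scale R0 → (1, 3, 1)
  clear (1,0): R1 −= (3)R0 → (0, 0, 3)
pivot(1,1): swap R1↔R2
pivot(1,1)=2: scale R1 → (0, 1, 3)
  clear (0,1): R0 −= (3)R1 → (1, 0, 2)
pivot(2,2)=3: scale R2 → (0, 0, 1)
  clear (0,2): R0 −= (2)R2 → (1, 0, 0)
  clear (1,2): R1 −= (3)R2 → (0, 1, 0)

rank = 3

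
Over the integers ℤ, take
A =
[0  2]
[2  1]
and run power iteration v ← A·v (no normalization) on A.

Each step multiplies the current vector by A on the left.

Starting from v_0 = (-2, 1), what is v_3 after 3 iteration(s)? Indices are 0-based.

v_0 = (-2, 1).
v_1 = A·v_0 = (2, -3).
v_2 = A·v_1 = (-6, 1).
v_3 = A·v_2 = (2, -11).

v_3 = (2, -11)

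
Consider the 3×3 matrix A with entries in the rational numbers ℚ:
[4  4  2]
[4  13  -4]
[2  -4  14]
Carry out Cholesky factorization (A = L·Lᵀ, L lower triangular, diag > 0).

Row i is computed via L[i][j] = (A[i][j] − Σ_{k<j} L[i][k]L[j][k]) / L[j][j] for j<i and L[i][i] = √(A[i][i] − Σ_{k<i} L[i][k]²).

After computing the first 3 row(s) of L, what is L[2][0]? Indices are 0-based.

L[2][0] = 1

Step 1: L[0][0] = √(4) = 2.
  L[1][0] = (4) / L[0][0] = 2.
Step 2: L[1][1] = √(9) = 3.
  L[2][0] = (2) / L[0][0] = 1.
  L[2][1] = (-6) / L[1][1] = -2.
Step 3: L[2][2] = √(9) = 3.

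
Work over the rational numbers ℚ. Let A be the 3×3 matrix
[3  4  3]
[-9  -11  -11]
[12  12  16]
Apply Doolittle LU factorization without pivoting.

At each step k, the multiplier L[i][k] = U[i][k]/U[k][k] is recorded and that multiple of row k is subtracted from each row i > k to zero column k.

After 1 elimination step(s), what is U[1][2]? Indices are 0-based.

k=0: U[0][0]=3
  eliminate (1,0): mult=-3, new row 1: (0, 1, -2); set L[1][0]=-3
  eliminate (2,0): mult=4, new row 2: (0, -4, 4); set L[2][0]=4

U[1][2] = -2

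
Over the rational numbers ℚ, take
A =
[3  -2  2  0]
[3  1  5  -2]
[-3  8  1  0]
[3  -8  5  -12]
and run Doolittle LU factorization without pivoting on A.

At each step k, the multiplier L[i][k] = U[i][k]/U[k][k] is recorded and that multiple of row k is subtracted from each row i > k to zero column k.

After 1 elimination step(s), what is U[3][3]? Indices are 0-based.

k=0: U[0][0]=3
  eliminate (1,0): mult=1, new row 1: (0, 3, 3, -2); set L[1][0]=1
  eliminate (2,0): mult=-1, new row 2: (0, 6, 3, 0); set L[2][0]=-1
  eliminate (3,0): mult=1, new row 3: (0, -6, 3, -12); set L[3][0]=1

U[3][3] = -12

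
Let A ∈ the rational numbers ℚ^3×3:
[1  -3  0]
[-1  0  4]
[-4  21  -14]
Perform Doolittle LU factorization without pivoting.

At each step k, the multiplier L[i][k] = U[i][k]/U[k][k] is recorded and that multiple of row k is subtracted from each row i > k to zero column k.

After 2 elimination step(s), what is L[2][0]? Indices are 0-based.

L[2][0] = -4

Step 1: pivot at (0,0) is 1.
  row1 ← row1 − (-1)·row0  ⇒  L[1][0]=-1, U row1=(0, -3, 4)
  row2 ← row2 − (-4)·row0  ⇒  L[2][0]=-4, U row2=(0, 9, -14)
Step 2: pivot at (1,1) is -3.
  row2 ← row2 − (-3)·row1  ⇒  L[2][1]=-3, U row2=(0, 0, -2)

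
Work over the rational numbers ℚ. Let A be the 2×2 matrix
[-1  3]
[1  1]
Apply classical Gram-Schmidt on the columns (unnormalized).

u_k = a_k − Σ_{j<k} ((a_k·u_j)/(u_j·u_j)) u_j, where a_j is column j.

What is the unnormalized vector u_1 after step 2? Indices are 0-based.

u_1 = (2, 2)

Step 1: u_0 = a_0 = (-1, 1).
Step 2: u_1 = a_1 − (-1)·u_0 = (2, 2).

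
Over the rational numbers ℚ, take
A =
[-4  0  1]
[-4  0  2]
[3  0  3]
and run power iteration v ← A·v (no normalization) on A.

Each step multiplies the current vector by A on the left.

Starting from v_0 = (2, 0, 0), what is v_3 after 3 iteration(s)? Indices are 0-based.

v_3 = (-158, -164, 96)

v_0 = (2, 0, 0).
v_1 = A·v_0 = (-8, -8, 6).
v_2 = A·v_1 = (38, 44, -6).
v_3 = A·v_2 = (-158, -164, 96).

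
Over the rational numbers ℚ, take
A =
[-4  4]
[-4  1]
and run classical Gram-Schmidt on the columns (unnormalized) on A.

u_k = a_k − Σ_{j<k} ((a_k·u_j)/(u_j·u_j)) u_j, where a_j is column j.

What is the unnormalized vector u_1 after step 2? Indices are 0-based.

Step 1: u_0 = a_0 = (-4, -4).
Step 2: u_1 = a_1 − (-5/8)·u_0 = (3/2, -3/2).

u_1 = (3/2, -3/2)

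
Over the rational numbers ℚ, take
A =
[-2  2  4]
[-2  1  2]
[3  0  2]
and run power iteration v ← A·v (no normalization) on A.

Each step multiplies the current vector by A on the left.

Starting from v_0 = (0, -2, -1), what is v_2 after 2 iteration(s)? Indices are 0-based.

v_0 = (0, -2, -1).
v_1 = A·v_0 = (-8, -4, -2).
v_2 = A·v_1 = (0, 8, -28).

v_2 = (0, 8, -28)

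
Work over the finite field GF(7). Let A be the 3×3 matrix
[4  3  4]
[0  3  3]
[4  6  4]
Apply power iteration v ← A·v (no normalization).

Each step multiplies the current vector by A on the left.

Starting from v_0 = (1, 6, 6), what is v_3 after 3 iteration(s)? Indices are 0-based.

v_3 = (4, 5, 1)

v_0 = (1, 6, 6).
v_1 = A·v_0 = (4, 1, 1).
v_2 = A·v_1 = (2, 6, 5).
v_3 = A·v_2 = (4, 5, 1).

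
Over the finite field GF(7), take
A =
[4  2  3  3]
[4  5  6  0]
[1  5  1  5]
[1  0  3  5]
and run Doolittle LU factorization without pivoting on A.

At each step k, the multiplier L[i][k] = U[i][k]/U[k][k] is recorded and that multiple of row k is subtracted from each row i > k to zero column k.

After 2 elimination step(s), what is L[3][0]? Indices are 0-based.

Step 1: pivot at (0,0) is 4.
  row1 ← row1 − (1)·row0  ⇒  L[1][0]=1, U row1=(0, 3, 3, 4)
  row2 ← row2 − (2)·row0  ⇒  L[2][0]=2, U row2=(0, 1, 2, 6)
  row3 ← row3 − (2)·row0  ⇒  L[3][0]=2, U row3=(0, 3, 4, 6)
Step 2: pivot at (1,1) is 3.
  row2 ← row2 − (5)·row1  ⇒  L[2][1]=5, U row2=(0, 0, 1, 0)
  row3 ← row3 − (1)·row1  ⇒  L[3][1]=1, U row3=(0, 0, 1, 2)

L[3][0] = 2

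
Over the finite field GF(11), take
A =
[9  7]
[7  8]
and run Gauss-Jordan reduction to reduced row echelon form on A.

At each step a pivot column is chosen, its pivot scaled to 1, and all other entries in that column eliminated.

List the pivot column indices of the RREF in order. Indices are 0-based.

pivot columns: 0, 1

step 1: normalize row 0 (÷9) = (1, 2)
  row 1: subtract 7×row0 = (0, 5)
step 2: normalize row 1 (÷5) = (0, 1)
  row 0: subtract 2×row1 = (1, 0)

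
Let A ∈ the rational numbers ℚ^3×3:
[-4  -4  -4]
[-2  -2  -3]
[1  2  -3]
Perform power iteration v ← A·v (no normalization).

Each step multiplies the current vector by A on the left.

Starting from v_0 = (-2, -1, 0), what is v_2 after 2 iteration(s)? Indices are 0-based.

v_0 = (-2, -1, 0).
v_1 = A·v_0 = (12, 6, -4).
v_2 = A·v_1 = (-56, -24, 36).

v_2 = (-56, -24, 36)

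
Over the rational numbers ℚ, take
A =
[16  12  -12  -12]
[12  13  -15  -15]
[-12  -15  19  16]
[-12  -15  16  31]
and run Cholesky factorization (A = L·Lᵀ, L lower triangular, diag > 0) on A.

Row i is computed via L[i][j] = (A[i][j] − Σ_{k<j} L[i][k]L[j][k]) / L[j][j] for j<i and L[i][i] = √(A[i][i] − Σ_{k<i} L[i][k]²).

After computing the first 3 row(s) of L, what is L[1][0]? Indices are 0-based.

Step 1: L[0][0] = √(16) = 4.
  L[1][0] = (12) / L[0][0] = 3.
Step 2: L[1][1] = √(4) = 2.
  L[2][0] = (-12) / L[0][0] = -3.
  L[2][1] = (-6) / L[1][1] = -3.
Step 3: L[2][2] = √(1) = 1.

L[1][0] = 3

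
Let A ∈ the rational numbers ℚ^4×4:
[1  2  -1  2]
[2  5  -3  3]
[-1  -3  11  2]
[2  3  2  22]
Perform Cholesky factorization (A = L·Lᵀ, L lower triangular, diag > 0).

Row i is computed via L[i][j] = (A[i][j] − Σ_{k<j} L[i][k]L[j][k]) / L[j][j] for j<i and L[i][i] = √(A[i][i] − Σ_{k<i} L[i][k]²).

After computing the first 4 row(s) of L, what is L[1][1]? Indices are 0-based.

Step 1: L[0][0] = √(1) = 1.
  L[1][0] = (2) / L[0][0] = 2.
Step 2: L[1][1] = √(1) = 1.
  L[2][0] = (-1) / L[0][0] = -1.
  L[2][1] = (-1) / L[1][1] = -1.
Step 3: L[2][2] = √(9) = 3.
  L[3][0] = (2) / L[0][0] = 2.
  L[3][1] = (-1) / L[1][1] = -1.
  L[3][2] = (3) / L[2][2] = 1.
Step 4: L[3][3] = √(16) = 4.

L[1][1] = 1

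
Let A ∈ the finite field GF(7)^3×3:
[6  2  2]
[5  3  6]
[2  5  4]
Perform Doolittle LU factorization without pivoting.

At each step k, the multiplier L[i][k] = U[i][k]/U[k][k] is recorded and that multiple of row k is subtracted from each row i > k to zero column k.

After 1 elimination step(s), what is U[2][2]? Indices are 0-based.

U[2][2] = 1

k=0: U[0][0]=6
  eliminate (1,0): mult=2, new row 1: (0, 6, 2); set L[1][0]=2
  eliminate (2,0): mult=5, new row 2: (0, 2, 1); set L[2][0]=5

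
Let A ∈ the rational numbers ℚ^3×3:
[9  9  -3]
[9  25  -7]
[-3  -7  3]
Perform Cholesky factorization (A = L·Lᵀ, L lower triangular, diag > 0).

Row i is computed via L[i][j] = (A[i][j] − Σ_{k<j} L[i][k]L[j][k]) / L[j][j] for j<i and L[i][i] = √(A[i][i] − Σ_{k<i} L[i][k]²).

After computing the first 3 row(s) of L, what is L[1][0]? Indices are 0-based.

Step 1: L[0][0] = √(9) = 3.
  L[1][0] = (9) / L[0][0] = 3.
Step 2: L[1][1] = √(16) = 4.
  L[2][0] = (-3) / L[0][0] = -1.
  L[2][1] = (-4) / L[1][1] = -1.
Step 3: L[2][2] = √(1) = 1.

L[1][0] = 3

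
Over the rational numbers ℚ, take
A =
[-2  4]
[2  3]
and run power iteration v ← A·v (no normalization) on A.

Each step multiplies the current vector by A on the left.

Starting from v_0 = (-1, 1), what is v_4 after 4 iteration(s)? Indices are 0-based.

v_4 = (-36, 239)

v_0 = (-1, 1).
v_1 = A·v_0 = (6, 1).
v_2 = A·v_1 = (-8, 15).
v_3 = A·v_2 = (76, 29).
v_4 = A·v_3 = (-36, 239).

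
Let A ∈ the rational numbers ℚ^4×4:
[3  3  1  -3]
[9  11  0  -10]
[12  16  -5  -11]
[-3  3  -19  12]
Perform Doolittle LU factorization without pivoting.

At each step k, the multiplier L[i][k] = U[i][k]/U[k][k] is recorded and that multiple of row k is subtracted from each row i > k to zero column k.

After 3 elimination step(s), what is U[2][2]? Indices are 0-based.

Step 1: pivot at (0,0) is 3.
  row1 ← row1 − (3)·row0  ⇒  L[1][0]=3, U row1=(0, 2, -3, -1)
  row2 ← row2 − (4)·row0  ⇒  L[2][0]=4, U row2=(0, 4, -9, 1)
  row3 ← row3 − (-1)·row0  ⇒  L[3][0]=-1, U row3=(0, 6, -18, 9)
Step 2: pivot at (1,1) is 2.
  row2 ← row2 − (2)·row1  ⇒  L[2][1]=2, U row2=(0, 0, -3, 3)
  row3 ← row3 − (3)·row1  ⇒  L[3][1]=3, U row3=(0, 0, -9, 12)
Step 3: pivot at (2,2) is -3.
  row3 ← row3 − (3)·row2  ⇒  L[3][2]=3, U row3=(0, 0, 0, 3)

U[2][2] = -3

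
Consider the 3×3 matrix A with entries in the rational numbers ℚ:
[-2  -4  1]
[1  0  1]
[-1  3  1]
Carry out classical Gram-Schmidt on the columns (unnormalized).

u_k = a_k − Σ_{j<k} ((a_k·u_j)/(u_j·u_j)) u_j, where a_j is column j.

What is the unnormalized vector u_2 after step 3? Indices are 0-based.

u_2 = (51/125, 34/25, 68/125)

Step 1: u_0 = a_0 = (-2, 1, -1).
Step 2: u_1 = a_1 − (5/6)·u_0 = (-7/3, -5/6, 23/6).
Step 3: u_2 = a_2 − (-1/3)·u_0 − (4/125)·u_1 = (51/125, 34/25, 68/125).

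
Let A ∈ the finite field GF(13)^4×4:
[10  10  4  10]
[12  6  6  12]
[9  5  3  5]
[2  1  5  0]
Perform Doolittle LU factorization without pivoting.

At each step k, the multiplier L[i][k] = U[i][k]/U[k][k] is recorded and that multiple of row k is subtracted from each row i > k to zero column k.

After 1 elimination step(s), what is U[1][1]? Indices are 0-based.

k=0: U[0][0]=10
  eliminate (1,0): mult=9, new row 1: (0, 7, 9, 0); set L[1][0]=9
  eliminate (2,0): mult=10, new row 2: (0, 9, 2, 9); set L[2][0]=10
  eliminate (3,0): mult=8, new row 3: (0, 12, 12, 11); set L[3][0]=8

U[1][1] = 7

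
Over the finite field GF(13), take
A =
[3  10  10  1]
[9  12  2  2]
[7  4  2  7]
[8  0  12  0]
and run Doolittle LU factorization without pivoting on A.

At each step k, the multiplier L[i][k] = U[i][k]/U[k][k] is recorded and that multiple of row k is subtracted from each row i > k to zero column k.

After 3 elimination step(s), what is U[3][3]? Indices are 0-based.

Step 1: pivot at (0,0) is 3.
  row1 ← row1 − (3)·row0  ⇒  L[1][0]=3, U row1=(0, 8, 11, 12)
  row2 ← row2 − (11)·row0  ⇒  L[2][0]=11, U row2=(0, 11, 9, 9)
  row3 ← row3 − (7)·row0  ⇒  L[3][0]=7, U row3=(0, 8, 7, 6)
Step 2: pivot at (1,1) is 8.
  row2 ← row2 − (3)·row1  ⇒  L[2][1]=3, U row2=(0, 0, 2, 12)
  row3 ← row3 − (1)·row1  ⇒  L[3][1]=1, U row3=(0, 0, 9, 7)
Step 3: pivot at (2,2) is 2.
  row3 ← row3 − (11)·row2  ⇒  L[3][2]=11, U row3=(0, 0, 0, 5)

U[3][3] = 5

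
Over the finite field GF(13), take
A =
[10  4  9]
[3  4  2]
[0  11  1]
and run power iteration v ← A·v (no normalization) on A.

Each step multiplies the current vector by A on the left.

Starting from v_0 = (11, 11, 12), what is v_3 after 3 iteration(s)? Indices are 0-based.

v_3 = (2, 6, 9)

v_0 = (11, 11, 12).
v_1 = A·v_0 = (2, 10, 3).
v_2 = A·v_1 = (9, 0, 9).
v_3 = A·v_2 = (2, 6, 9).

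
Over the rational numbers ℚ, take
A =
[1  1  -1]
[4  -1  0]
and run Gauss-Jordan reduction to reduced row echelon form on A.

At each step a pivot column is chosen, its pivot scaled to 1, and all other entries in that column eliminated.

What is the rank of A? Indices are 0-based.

rank = 2

[1] R0 /= 1  ⇒  (1, 1, -1)
     R1 -= 4·R0  ⇒  (0, -5, 4)
[2] R1 /= -5  ⇒  (0, 1, -4/5)
     R0 -= 1·R1  ⇒  (1, 0, -1/5)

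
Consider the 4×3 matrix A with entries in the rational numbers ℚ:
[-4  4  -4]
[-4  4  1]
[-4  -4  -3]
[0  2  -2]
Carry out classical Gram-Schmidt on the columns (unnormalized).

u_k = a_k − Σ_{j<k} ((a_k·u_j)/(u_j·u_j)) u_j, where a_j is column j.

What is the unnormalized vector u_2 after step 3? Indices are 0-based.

Step 1: u_0 = a_0 = (-4, -4, -4, 0).
Step 2: u_1 = a_1 − (-1/3)·u_0 = (8/3, 8/3, -16/3, 2).
Step 3: u_2 = a_2 − (1/2)·u_0 − (3/35)·u_1 = (-78/35, 97/35, -19/35, -76/35).

u_2 = (-78/35, 97/35, -19/35, -76/35)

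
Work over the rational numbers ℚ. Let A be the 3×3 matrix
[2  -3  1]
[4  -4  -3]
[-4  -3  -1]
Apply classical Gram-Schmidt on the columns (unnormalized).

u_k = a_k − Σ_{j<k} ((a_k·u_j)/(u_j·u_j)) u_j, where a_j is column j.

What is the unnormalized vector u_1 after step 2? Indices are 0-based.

Step 1: u_0 = a_0 = (2, 4, -4).
Step 2: u_1 = a_1 − (-5/18)·u_0 = (-22/9, -26/9, -37/9).

u_1 = (-22/9, -26/9, -37/9)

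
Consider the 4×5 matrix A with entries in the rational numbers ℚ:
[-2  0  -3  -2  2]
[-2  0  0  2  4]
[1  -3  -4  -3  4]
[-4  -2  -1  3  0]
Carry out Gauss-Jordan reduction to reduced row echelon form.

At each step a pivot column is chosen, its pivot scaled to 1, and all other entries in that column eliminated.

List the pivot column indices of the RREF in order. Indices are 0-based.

pivot columns: 0, 1, 2, 3

[1] R0 /= -2  ⇒  (1, 0, 3/2, 1, -1)
     R1 -= -2·R0  ⇒  (0, 0, 3, 4, 2)
     R2 -= 1·R0  ⇒  (0, -3, -11/2, -4, 5)
     R3 -= -4·R0  ⇒  (0, -2, 5, 7, -4)
[2] R1 <-> R2
[2] R1 /= -3  ⇒  (0, 1, 11/6, 4/3, -5/3)
     R3 -= -2·R1  ⇒  (0, 0, 26/3, 29/3, -22/3)
[3] R2 /= 3  ⇒  (0, 0, 1, 4/3, 2/3)
     R0 -= 3/2·R2  ⇒  (1, 0, 0, -1, -2)
     R1 -= 11/6·R2  ⇒  (0, 1, 0, -10/9, -26/9)
     R3 -= 26/3·R2  ⇒  (0, 0, 0, -17/9, -118/9)
[4] R3 /= -17/9  ⇒  (0, 0, 0, 1, 118/17)
     R0 -= -1·R3  ⇒  (1, 0, 0, 0, 84/17)
     R1 -= -10/9·R3  ⇒  (0, 1, 0, 0, 82/17)
     R2 -= 4/3·R3  ⇒  (0, 0, 1, 0, -146/17)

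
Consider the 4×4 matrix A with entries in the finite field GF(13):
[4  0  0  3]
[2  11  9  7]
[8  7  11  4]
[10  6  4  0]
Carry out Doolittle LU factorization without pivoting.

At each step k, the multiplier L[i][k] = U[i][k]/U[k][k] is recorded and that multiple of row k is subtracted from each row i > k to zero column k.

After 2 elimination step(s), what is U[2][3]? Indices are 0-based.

U[2][3] = 1

[col 0] pivot 4
  R1 -= 7*R0 → (0, 11, 9, 12)  (L[1][0] := 7)
  R2 -= 2*R0 → (0, 7, 11, 11)  (L[2][0] := 2)
  R3 -= 9*R0 → (0, 6, 4, 12)  (L[3][0] := 9)
[col 1] pivot 11
  R2 -= 3*R1 → (0, 0, 10, 1)  (L[2][1] := 3)
  R3 -= 10*R1 → (0, 0, 5, 9)  (L[3][1] := 10)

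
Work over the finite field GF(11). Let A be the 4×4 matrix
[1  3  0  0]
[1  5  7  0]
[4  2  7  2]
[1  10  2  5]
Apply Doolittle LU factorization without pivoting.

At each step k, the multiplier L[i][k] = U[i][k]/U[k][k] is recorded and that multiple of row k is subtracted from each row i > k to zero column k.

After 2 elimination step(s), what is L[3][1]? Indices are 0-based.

L[3][1] = 9

[col 0] pivot 1
  R1 -= 1*R0 → (0, 2, 7, 0)  (L[1][0] := 1)
  R2 -= 4*R0 → (0, 1, 7, 2)  (L[2][0] := 4)
  R3 -= 1*R0 → (0, 7, 2, 5)  (L[3][0] := 1)
[col 1] pivot 2
  R2 -= 6*R1 → (0, 0, 9, 2)  (L[2][1] := 6)
  R3 -= 9*R1 → (0, 0, 5, 5)  (L[3][1] := 9)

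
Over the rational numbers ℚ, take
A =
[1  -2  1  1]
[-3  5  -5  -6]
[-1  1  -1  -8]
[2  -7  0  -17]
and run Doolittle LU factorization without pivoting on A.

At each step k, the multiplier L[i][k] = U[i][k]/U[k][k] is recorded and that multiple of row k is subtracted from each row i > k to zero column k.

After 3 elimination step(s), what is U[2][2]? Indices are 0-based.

U[2][2] = 2

[col 0] pivot 1
  R1 -= -3*R0 → (0, -1, -2, -3)  (L[1][0] := -3)
  R2 -= -1*R0 → (0, -1, 0, -7)  (L[2][0] := -1)
  R3 -= 2*R0 → (0, -3, -2, -19)  (L[3][0] := 2)
[col 1] pivot -1
  R2 -= 1*R1 → (0, 0, 2, -4)  (L[2][1] := 1)
  R3 -= 3*R1 → (0, 0, 4, -10)  (L[3][1] := 3)
[col 2] pivot 2
  R3 -= 2*R2 → (0, 0, 0, -2)  (L[3][2] := 2)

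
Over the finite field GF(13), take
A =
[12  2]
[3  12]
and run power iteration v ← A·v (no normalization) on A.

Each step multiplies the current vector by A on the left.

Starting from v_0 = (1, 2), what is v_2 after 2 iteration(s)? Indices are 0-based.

v_2 = (12, 8)

v_0 = (1, 2).
v_1 = A·v_0 = (3, 1).
v_2 = A·v_1 = (12, 8).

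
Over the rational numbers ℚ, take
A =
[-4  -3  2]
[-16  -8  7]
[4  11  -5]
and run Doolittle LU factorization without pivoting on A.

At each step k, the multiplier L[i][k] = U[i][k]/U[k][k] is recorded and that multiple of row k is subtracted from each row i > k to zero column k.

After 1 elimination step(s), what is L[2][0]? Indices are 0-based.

L[2][0] = -1

Step 1: pivot at (0,0) is -4.
  row1 ← row1 − (4)·row0  ⇒  L[1][0]=4, U row1=(0, 4, -1)
  row2 ← row2 − (-1)·row0  ⇒  L[2][0]=-1, U row2=(0, 8, -3)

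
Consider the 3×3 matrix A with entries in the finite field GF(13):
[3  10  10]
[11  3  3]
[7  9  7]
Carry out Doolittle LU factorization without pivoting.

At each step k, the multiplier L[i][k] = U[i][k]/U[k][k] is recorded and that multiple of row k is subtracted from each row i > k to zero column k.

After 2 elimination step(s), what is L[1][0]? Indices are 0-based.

[col 0] pivot 3
  R1 -= 8*R0 → (0, 1, 1)  (L[1][0] := 8)
  R2 -= 11*R0 → (0, 3, 1)  (L[2][0] := 11)
[col 1] pivot 1
  R2 -= 3*R1 → (0, 0, 11)  (L[2][1] := 3)

L[1][0] = 8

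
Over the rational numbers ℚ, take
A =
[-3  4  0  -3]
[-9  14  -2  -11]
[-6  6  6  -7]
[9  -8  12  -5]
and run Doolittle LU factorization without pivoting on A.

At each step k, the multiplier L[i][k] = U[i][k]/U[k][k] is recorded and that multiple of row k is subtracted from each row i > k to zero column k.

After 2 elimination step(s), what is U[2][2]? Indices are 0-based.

U[2][2] = 4

Step 1: pivot at (0,0) is -3.
  row1 ← row1 − (3)·row0  ⇒  L[1][0]=3, U row1=(0, 2, -2, -2)
  row2 ← row2 − (2)·row0  ⇒  L[2][0]=2, U row2=(0, -2, 6, -1)
  row3 ← row3 − (-3)·row0  ⇒  L[3][0]=-3, U row3=(0, 4, 12, -14)
Step 2: pivot at (1,1) is 2.
  row2 ← row2 − (-1)·row1  ⇒  L[2][1]=-1, U row2=(0, 0, 4, -3)
  row3 ← row3 − (2)·row1  ⇒  L[3][1]=2, U row3=(0, 0, 16, -10)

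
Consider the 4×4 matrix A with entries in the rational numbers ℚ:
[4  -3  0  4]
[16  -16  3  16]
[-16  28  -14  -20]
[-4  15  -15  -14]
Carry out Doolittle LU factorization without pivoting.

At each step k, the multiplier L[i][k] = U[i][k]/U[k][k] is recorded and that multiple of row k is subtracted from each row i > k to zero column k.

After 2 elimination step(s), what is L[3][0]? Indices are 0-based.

[col 0] pivot 4
  R1 -= 4*R0 → (0, -4, 3, 0)  (L[1][0] := 4)
  R2 -= -4*R0 → (0, 16, -14, -4)  (L[2][0] := -4)
  R3 -= -1*R0 → (0, 12, -15, -10)  (L[3][0] := -1)
[col 1] pivot -4
  R2 -= -4*R1 → (0, 0, -2, -4)  (L[2][1] := -4)
  R3 -= -3*R1 → (0, 0, -6, -10)  (L[3][1] := -3)

L[3][0] = -1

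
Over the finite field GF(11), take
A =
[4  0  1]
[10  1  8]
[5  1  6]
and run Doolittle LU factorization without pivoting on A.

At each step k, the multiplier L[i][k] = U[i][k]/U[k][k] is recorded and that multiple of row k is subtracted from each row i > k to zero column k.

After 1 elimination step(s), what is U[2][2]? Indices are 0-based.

Step 1: pivot at (0,0) is 4.
  row1 ← row1 − (8)·row0  ⇒  L[1][0]=8, U row1=(0, 1, 0)
  row2 ← row2 − (4)·row0  ⇒  L[2][0]=4, U row2=(0, 1, 2)

U[2][2] = 2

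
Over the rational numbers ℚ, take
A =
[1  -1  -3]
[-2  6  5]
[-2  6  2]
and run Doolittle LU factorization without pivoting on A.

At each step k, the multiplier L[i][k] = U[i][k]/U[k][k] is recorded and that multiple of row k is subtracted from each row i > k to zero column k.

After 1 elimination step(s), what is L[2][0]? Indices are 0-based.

Step 1: pivot at (0,0) is 1.
  row1 ← row1 − (-2)·row0  ⇒  L[1][0]=-2, U row1=(0, 4, -1)
  row2 ← row2 − (-2)·row0  ⇒  L[2][0]=-2, U row2=(0, 4, -4)

L[2][0] = -2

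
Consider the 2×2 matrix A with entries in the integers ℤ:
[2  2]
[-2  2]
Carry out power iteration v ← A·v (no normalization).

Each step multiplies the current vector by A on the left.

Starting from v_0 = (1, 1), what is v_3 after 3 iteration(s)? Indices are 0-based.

v_3 = (0, -32)

v_0 = (1, 1).
v_1 = A·v_0 = (4, 0).
v_2 = A·v_1 = (8, -8).
v_3 = A·v_2 = (0, -32).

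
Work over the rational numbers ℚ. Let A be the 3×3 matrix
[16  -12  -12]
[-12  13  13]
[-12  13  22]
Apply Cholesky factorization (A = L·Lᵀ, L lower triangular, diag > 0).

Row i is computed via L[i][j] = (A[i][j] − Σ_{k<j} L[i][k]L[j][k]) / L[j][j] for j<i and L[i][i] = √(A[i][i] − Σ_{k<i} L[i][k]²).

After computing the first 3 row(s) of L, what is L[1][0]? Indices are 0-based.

L[1][0] = -3

Step 1: L[0][0] = √(16) = 4.
  L[1][0] = (-12) / L[0][0] = -3.
Step 2: L[1][1] = √(4) = 2.
  L[2][0] = (-12) / L[0][0] = -3.
  L[2][1] = (4) / L[1][1] = 2.
Step 3: L[2][2] = √(9) = 3.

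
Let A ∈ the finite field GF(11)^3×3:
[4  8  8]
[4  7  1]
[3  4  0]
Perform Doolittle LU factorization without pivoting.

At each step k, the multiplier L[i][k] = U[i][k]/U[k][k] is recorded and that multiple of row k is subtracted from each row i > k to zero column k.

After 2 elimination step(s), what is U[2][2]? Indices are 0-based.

U[2][2] = 8

[col 0] pivot 4
  R1 -= 1*R0 → (0, 10, 4)  (L[1][0] := 1)
  R2 -= 9*R0 → (0, 9, 5)  (L[2][0] := 9)
[col 1] pivot 10
  R2 -= 2*R1 → (0, 0, 8)  (L[2][1] := 2)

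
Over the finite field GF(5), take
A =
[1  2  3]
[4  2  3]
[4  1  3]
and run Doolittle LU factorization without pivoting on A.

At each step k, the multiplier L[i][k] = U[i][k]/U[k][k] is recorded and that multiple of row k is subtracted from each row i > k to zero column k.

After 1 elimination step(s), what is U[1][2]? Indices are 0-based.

U[1][2] = 1

[col 0] pivot 1
  R1 -= 4*R0 → (0, 4, 1)  (L[1][0] := 4)
  R2 -= 4*R0 → (0, 3, 1)  (L[2][0] := 4)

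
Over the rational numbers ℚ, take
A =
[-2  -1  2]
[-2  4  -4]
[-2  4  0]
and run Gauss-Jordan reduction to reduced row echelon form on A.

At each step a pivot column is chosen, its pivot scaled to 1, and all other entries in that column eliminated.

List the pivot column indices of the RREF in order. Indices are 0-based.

step 1: normalize row 0 (÷-2) = (1, 1/2, -1)
  row 1: subtract -2×row0 = (0, 5, -6)
  row 2: subtract -2×row0 = (0, 5, -2)
step 2: normalize row 1 (÷5) = (0, 1, -6/5)
  row 0: subtract 1/2×row1 = (1, 0, -2/5)
  row 2: subtract 5×row1 = (0, 0, 4)
step 3: normalize row 2 (÷4) = (0, 0, 1)
  row 0: subtract -2/5×row2 = (1, 0, 0)
  row 1: subtract -6/5×row2 = (0, 1, 0)

pivot columns: 0, 1, 2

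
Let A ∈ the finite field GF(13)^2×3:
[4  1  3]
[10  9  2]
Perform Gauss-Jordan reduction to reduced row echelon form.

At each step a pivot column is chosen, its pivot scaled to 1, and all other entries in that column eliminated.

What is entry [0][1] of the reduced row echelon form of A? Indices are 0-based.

[1] R0 /= 4  ⇒  (1, 10, 4)
     R1 -= 10·R0  ⇒  (0, 0, 1)
column 1 empty below row 1
[2] R1 /= 1  ⇒  (0, 0, 1)
     R0 -= 4·R1  ⇒  (1, 10, 0)

M[0][1] = 10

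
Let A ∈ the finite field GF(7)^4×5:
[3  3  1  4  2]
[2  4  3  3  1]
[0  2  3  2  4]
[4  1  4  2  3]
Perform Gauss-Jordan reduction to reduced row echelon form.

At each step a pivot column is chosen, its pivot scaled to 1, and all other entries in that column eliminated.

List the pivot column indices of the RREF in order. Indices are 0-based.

[1] R0 /= 3  ⇒  (1, 1, 5, 6, 3)
     R1 -= 2·R0  ⇒  (0, 2, 0, 5, 2)
     R3 -= 4·R0  ⇒  (0, 4, 5, 6, 5)
[2] R1 /= 2  ⇒  (0, 1, 0, 6, 1)
     R0 -= 1·R1  ⇒  (1, 0, 5, 0, 2)
     R2 -= 2·R1  ⇒  (0, 0, 3, 4, 2)
     R3 -= 4·R1  ⇒  (0, 0, 5, 3, 1)
[3] R2 /= 3  ⇒  (0, 0, 1, 6, 3)
     R0 -= 5·R2  ⇒  (1, 0, 0, 5, 1)
     R3 -= 5·R2  ⇒  (0, 0, 0, 1, 0)
[4] R3 /= 1  ⇒  (0, 0, 0, 1, 0)
     R0 -= 5·R3  ⇒  (1, 0, 0, 0, 1)
     R1 -= 6·R3  ⇒  (0, 1, 0, 0, 1)
     R2 -= 6·R3  ⇒  (0, 0, 1, 0, 3)

pivot columns: 0, 1, 2, 3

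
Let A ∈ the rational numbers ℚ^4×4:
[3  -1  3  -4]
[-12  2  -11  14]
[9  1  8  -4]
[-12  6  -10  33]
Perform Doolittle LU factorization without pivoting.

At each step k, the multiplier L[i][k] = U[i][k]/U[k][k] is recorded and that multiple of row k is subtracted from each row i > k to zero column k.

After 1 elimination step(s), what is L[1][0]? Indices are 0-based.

L[1][0] = -4

Step 1: pivot at (0,0) is 3.
  row1 ← row1 − (-4)·row0  ⇒  L[1][0]=-4, U row1=(0, -2, 1, -2)
  row2 ← row2 − (3)·row0  ⇒  L[2][0]=3, U row2=(0, 4, -1, 8)
  row3 ← row3 − (-4)·row0  ⇒  L[3][0]=-4, U row3=(0, 2, 2, 17)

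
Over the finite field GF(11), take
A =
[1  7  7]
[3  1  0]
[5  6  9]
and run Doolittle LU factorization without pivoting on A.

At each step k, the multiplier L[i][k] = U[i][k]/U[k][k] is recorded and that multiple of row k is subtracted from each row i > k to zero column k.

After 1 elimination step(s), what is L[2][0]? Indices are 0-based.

L[2][0] = 5

Step 1: pivot at (0,0) is 1.
  row1 ← row1 − (3)·row0  ⇒  L[1][0]=3, U row1=(0, 2, 1)
  row2 ← row2 − (5)·row0  ⇒  L[2][0]=5, U row2=(0, 4, 7)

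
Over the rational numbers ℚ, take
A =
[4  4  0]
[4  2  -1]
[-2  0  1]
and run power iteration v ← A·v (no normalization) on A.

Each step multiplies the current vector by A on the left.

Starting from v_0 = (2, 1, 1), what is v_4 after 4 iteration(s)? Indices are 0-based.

v_0 = (2, 1, 1).
v_1 = A·v_0 = (12, 9, -3).
v_2 = A·v_1 = (84, 69, -27).
v_3 = A·v_2 = (612, 501, -195).
v_4 = A·v_3 = (4452, 3645, -1419).

v_4 = (4452, 3645, -1419)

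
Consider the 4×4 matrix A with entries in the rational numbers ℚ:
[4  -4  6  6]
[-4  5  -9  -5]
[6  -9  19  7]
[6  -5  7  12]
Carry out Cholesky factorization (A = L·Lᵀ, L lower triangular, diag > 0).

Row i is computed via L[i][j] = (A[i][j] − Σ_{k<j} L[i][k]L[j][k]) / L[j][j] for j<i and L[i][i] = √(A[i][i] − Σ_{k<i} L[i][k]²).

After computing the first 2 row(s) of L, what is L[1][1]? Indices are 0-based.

Step 1: L[0][0] = √(4) = 2.
  L[1][0] = (-4) / L[0][0] = -2.
Step 2: L[1][1] = √(1) = 1.

L[1][1] = 1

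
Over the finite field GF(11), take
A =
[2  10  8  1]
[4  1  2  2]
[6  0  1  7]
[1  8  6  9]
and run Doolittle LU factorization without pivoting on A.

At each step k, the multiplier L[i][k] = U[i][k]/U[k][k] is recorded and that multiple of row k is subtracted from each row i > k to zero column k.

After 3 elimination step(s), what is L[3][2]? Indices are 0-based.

Step 1: pivot at (0,0) is 2.
  row1 ← row1 − (2)·row0  ⇒  L[1][0]=2, U row1=(0, 3, 8, 0)
  row2 ← row2 − (3)·row0  ⇒  L[2][0]=3, U row2=(0, 3, 10, 4)
  row3 ← row3 − (6)·row0  ⇒  L[3][0]=6, U row3=(0, 3, 2, 3)
Step 2: pivot at (1,1) is 3.
  row2 ← row2 − (1)·row1  ⇒  L[2][1]=1, U row2=(0, 0, 2, 4)
  row3 ← row3 − (1)·row1  ⇒  L[3][1]=1, U row3=(0, 0, 5, 3)
Step 3: pivot at (2,2) is 2.
  row3 ← row3 − (8)·row2  ⇒  L[3][2]=8, U row3=(0, 0, 0, 4)

L[3][2] = 8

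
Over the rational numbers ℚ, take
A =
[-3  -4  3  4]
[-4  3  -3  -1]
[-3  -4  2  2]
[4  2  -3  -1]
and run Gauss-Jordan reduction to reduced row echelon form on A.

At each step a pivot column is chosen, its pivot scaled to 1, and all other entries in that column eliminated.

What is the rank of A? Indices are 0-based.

rank = 4

step 1: normalize row 0 (÷-3) = (1, 4/3, -1, -4/3)
  row 1: subtract -4×row0 = (0, 25/3, -7, -19/3)
  row 2: subtract -3×row0 = (0, 0, -1, -2)
  row 3: subtract 4×row0 = (0, -10/3, 1, 13/3)
step 2: normalize row 1 (÷25/3) = (0, 1, -21/25, -19/25)
  row 0: subtract 4/3×row1 = (1, 0, 3/25, -8/25)
  row 3: subtract -10/3×row1 = (0, 0, -9/5, 9/5)
step 3: normalize row 2 (÷-1) = (0, 0, 1, 2)
  row 0: subtract 3/25×row2 = (1, 0, 0, -14/25)
  row 1: subtract -21/25×row2 = (0, 1, 0, 23/25)
  row 3: subtract -9/5×row2 = (0, 0, 0, 27/5)
step 4: normalize row 3 (÷27/5) = (0, 0, 0, 1)
  row 0: subtract -14/25×row3 = (1, 0, 0, 0)
  row 1: subtract 23/25×row3 = (0, 1, 0, 0)
  row 2: subtract 2×row3 = (0, 0, 1, 0)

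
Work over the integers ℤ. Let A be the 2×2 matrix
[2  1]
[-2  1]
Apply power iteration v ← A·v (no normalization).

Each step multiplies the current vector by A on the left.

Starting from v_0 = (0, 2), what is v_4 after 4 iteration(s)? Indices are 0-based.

v_4 = (6, -34)

v_0 = (0, 2).
v_1 = A·v_0 = (2, 2).
v_2 = A·v_1 = (6, -2).
v_3 = A·v_2 = (10, -14).
v_4 = A·v_3 = (6, -34).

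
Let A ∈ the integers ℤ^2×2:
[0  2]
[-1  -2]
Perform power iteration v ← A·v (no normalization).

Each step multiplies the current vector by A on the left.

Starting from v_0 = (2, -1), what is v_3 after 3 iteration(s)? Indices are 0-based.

v_3 = (4, -4)

v_0 = (2, -1).
v_1 = A·v_0 = (-2, 0).
v_2 = A·v_1 = (0, 2).
v_3 = A·v_2 = (4, -4).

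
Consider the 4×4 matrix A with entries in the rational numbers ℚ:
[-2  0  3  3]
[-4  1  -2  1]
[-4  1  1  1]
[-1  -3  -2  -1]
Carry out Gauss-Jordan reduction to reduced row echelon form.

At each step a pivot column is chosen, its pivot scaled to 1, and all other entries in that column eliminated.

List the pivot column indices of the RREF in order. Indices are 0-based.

step 1: normalize row 0 (÷-2) = (1, 0, -3/2, -3/2)
  row 1: subtract -4×row0 = (0, 1, -8, -5)
  row 2: subtract -4×row0 = (0, 1, -5, -5)
  row 3: subtract -1×row0 = (0, -3, -7/2, -5/2)
step 2: normalize row 1 (÷1) = (0, 1, -8, -5)
  row 2: subtract 1×row1 = (0, 0, 3, 0)
  row 3: subtract -3×row1 = (0, 0, -55/2, -35/2)
step 3: normalize row 2 (÷3) = (0, 0, 1, 0)
  row 0: subtract -3/2×row2 = (1, 0, 0, -3/2)
  row 1: subtract -8×row2 = (0, 1, 0, -5)
  row 3: subtract -55/2×row2 = (0, 0, 0, -35/2)
step 4: normalize row 3 (÷-35/2) = (0, 0, 0, 1)
  row 0: subtract -3/2×row3 = (1, 0, 0, 0)
  row 1: subtract -5×row3 = (0, 1, 0, 0)

pivot columns: 0, 1, 2, 3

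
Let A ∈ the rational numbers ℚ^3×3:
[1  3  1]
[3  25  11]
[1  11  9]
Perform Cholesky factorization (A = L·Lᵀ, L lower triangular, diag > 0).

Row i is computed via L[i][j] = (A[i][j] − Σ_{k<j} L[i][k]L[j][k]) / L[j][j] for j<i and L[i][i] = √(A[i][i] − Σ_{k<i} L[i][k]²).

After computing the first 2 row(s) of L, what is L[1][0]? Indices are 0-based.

Step 1: L[0][0] = √(1) = 1.
  L[1][0] = (3) / L[0][0] = 3.
Step 2: L[1][1] = √(16) = 4.

L[1][0] = 3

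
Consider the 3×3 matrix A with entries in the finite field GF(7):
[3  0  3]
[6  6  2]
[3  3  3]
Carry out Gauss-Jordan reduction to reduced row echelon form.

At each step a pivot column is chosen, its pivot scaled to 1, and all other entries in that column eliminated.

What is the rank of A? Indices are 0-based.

[1] R0 /= 3  ⇒  (1, 0, 1)
     R1 -= 6·R0  ⇒  (0, 6, 3)
     R2 -= 3·R0  ⇒  (0, 3, 0)
[2] R1 /= 6  ⇒  (0, 1, 4)
     R2 -= 3·R1  ⇒  (0, 0, 2)
[3] R2 /= 2  ⇒  (0, 0, 1)
     R0 -= 1·R2  ⇒  (1, 0, 0)
     R1 -= 4·R2  ⇒  (0, 1, 0)

rank = 3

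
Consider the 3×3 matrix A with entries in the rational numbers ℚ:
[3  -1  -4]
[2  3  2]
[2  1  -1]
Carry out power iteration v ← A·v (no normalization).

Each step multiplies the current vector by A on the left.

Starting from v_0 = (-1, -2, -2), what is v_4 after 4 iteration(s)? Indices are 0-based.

v_4 = (179, 406, 226)

v_0 = (-1, -2, -2).
v_1 = A·v_0 = (7, -12, -2).
v_2 = A·v_1 = (41, -26, 4).
v_3 = A·v_2 = (133, 12, 52).
v_4 = A·v_3 = (179, 406, 226).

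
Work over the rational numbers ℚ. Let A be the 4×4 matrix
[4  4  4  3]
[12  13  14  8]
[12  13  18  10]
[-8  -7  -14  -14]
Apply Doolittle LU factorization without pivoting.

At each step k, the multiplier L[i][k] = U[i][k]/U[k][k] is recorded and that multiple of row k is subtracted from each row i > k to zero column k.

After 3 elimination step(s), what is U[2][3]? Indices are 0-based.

U[2][3] = 2

Step 1: pivot at (0,0) is 4.
  row1 ← row1 − (3)·row0  ⇒  L[1][0]=3, U row1=(0, 1, 2, -1)
  row2 ← row2 − (3)·row0  ⇒  L[2][0]=3, U row2=(0, 1, 6, 1)
  row3 ← row3 − (-2)·row0  ⇒  L[3][0]=-2, U row3=(0, 1, -6, -8)
Step 2: pivot at (1,1) is 1.
  row2 ← row2 − (1)·row1  ⇒  L[2][1]=1, U row2=(0, 0, 4, 2)
  row3 ← row3 − (1)·row1  ⇒  L[3][1]=1, U row3=(0, 0, -8, -7)
Step 3: pivot at (2,2) is 4.
  row3 ← row3 − (-2)·row2  ⇒  L[3][2]=-2, U row3=(0, 0, 0, -3)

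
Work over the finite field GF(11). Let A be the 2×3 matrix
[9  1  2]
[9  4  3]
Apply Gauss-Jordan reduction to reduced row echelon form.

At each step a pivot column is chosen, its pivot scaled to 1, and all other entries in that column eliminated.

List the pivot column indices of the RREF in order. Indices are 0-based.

[1] R0 /= 9  ⇒  (1, 5, 10)
     R1 -= 9·R0  ⇒  (0, 3, 1)
[2] R1 /= 3  ⇒  (0, 1, 4)
     R0 -= 5·R1  ⇒  (1, 0, 1)

pivot columns: 0, 1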